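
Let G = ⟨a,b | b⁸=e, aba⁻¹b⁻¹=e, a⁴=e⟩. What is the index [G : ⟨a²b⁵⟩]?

First find ord(a²b⁵) by computing successive powers:
  (a²b⁵)¹ = a²b⁵, (a²b⁵)² = b², (a²b⁵)³ = a²b⁷, (a²b⁵)⁴ = b⁴, (a²b⁵)⁵ = a²b, (a²b⁵)⁶ = b⁶, (a²b⁵)⁷ = a²b³, (a²b⁵)⁸ = e.
So |⟨a²b⁵⟩| = ord(a²b⁵) = 8. With |G| = 32, by Lagrange [G : ⟨a²b⁵⟩] = 32/8 = 4.

Answer: 4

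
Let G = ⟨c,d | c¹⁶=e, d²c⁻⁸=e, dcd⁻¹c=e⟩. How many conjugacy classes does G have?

The conjugacy classes (representative and size) are:
  [e] (size 1), [c] (size 2), [c¹⁴] (size 2), [c¹³] (size 2), [c¹²] (size 2), [c⁵] (size 2), [c¹⁰] (size 2), [c⁷] (size 2), [c⁸] (size 1), [d⁻¹] (size 8), [c⁷d⁻¹] (size 8).
Class equation: 1 + 2 + 2 + 2 + 2 + 2 + 2 + 2 + 1 + 8 + 8 = 32 = |G|. So G has 11 conjugacy classes.

Answer: 11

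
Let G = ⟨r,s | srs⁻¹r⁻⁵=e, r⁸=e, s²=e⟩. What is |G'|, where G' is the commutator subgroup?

G' = [G, G] is generated by all commutators. The generator-pair commutators are: [r, s] = r⁴.
The subgroup they normally generate is {e, r⁴}, of order 2.
Check: |G/G'| = 16/2 = 8 is the order of the abelianisation.

Answer: 2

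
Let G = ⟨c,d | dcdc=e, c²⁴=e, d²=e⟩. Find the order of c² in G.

Compute successive powers until reaching e:
  (c²)¹ = c², (c²)² = c⁴, (c²)³ = c⁶, (c²)⁴ = c⁸, (c²)⁵ = c¹⁰, (c²)⁶ = c¹², (c²)⁷ = c¹⁴, (c²)⁸ = c¹⁶, (c²)⁹ = c¹⁸, (c²)¹⁰ = c²⁰, (c²)¹¹ = c²², (c²)¹² = e.
The smallest positive k with (c²)ᵏ = e is 12.

Answer: 12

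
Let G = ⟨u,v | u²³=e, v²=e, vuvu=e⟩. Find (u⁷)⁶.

Compute successive powers of (u⁷), reducing at each step:
  (u⁷)²: (u⁷) · u⁷ = u¹⁴
  (u⁷)³: (u¹⁴) · u⁷ = u²¹
  (u⁷)⁴: (u²¹) · u⁷ = u⁵
  (u⁷)⁵: (u⁵) · u⁷ = u¹²
  (u⁷)⁶: (u¹²) · u⁷ = u¹⁹

Answer: u¹⁹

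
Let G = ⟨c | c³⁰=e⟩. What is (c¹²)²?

Compute successive powers of (c¹²), reducing at each step:
  (c¹²)²: (c¹²) · c¹² = c²⁴

Answer: c²⁴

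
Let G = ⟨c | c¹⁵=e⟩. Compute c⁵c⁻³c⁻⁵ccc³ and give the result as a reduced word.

Multiply left to right, reducing at each step:
  (c⁵) · c⁻³ = c²
  (c²) · c⁻⁵ = c¹²
  (c¹²) · c = c¹³
  (c¹³) · c = c¹⁴
  (c¹⁴) · c³ = c²

Answer: c²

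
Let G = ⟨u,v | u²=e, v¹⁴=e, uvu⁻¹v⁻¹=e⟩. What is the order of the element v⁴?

Compute successive powers until reaching e:
  (v⁴)¹ = v⁴, (v⁴)² = v⁸, (v⁴)³ = v¹², (v⁴)⁴ = v², (v⁴)⁵ = v⁶, (v⁴)⁶ = v¹⁰, (v⁴)⁷ = e.
The smallest positive k with (v⁴)ᵏ = e is 7.

Answer: 7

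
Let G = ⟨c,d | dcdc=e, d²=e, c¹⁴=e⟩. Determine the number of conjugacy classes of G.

The conjugacy classes (representative and size) are:
  [e] (size 1), [c¹³] (size 2), [c²] (size 2), [c³] (size 2), [c¹⁰] (size 2), [c⁵] (size 2), [c⁸] (size 2), [c⁷] (size 1), [c⁶d] (size 7), [c⁹d] (size 7).
Class equation: 1 + 2 + 2 + 2 + 2 + 2 + 2 + 1 + 7 + 7 = 28 = |G|. So G has 10 conjugacy classes.

Answer: 10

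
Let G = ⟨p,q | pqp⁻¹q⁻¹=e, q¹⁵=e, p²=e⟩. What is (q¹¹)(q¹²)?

Compute (q¹¹) · (q¹²) by multiplying left to right and reducing via the relations at each step:
  (q¹¹) · q¹² = q⁸

Answer: q⁸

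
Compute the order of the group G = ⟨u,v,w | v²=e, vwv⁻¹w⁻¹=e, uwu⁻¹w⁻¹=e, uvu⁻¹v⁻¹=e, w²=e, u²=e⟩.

Enumerate words in the generators, reducing via the relations: the distinct elements are
  {e, u, v, w, uv, uw, vw, uvw}.
No further products give new elements, so |G| = 8.

Answer: 8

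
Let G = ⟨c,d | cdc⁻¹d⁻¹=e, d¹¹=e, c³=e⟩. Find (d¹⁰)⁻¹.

The order of (d¹⁰) is 11 (smallest k with (d¹⁰)ᵏ = e), so (d¹⁰)⁻¹ = (d¹⁰)¹⁰ = d.
Check: (d¹⁰) · d → (d¹⁰) · d = e, giving e as required.

Answer: d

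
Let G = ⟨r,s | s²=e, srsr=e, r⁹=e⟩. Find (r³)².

Compute successive powers of (r³), reducing at each step:
  (r³)²: (r³) · r³ = r⁶

Answer: r⁶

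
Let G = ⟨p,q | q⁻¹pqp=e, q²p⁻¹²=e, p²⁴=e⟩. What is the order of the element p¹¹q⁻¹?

Compute successive powers until reaching e:
  (p¹¹q⁻¹)¹ = p¹¹q⁻¹, (p¹¹q⁻¹)² = p¹², (p¹¹q⁻¹)³ = p¹¹q, (p¹¹q⁻¹)⁴ = e.
The smallest positive k with (p¹¹q⁻¹)ᵏ = e is 4.

Answer: 4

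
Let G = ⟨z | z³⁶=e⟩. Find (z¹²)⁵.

Compute successive powers of (z¹²), reducing at each step:
  (z¹²)²: (z¹²) · z¹² = z²⁴
  (z¹²)³: (z²⁴) · z¹² = e
  (z¹²)⁴: e · z¹² = z¹²
  (z¹²)⁵: (z¹²) · z¹² = z²⁴

Answer: z²⁴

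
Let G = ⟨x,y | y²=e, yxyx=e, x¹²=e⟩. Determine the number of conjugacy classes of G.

The conjugacy classes (representative and size) are:
  [e] (size 1), [x¹¹] (size 2), [x²] (size 2), [x⁹] (size 2), [x⁴] (size 2), [x⁵] (size 2), [x⁶] (size 1), [y] (size 6), [xy] (size 6).
Class equation: 1 + 2 + 2 + 2 + 2 + 2 + 1 + 6 + 6 = 24 = |G|. So G has 9 conjugacy classes.

Answer: 9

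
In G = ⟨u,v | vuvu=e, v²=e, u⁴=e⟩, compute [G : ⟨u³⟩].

First find ord(u³) by computing successive powers:
  (u³)¹ = u³, (u³)² = u², (u³)³ = u, (u³)⁴ = e.
So |⟨u³⟩| = ord(u³) = 4. With |G| = 8, by Lagrange [G : ⟨u³⟩] = 8/4 = 2.

Answer: 2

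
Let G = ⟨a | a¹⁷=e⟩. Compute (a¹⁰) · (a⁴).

Compute (a¹⁰) · (a⁴) by multiplying left to right and reducing via the relations at each step:
  (a¹⁰) · a⁴ = a¹⁴

Answer: a¹⁴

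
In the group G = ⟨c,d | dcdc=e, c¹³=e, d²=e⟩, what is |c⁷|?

Compute successive powers until reaching e:
  (c⁷)¹ = c⁷, (c⁷)² = c, (c⁷)³ = c⁸, (c⁷)⁴ = c², (c⁷)⁵ = c⁹, (c⁷)⁶ = c³, (c⁷)⁷ = c¹⁰, (c⁷)⁸ = c⁴, (c⁷)⁹ = c¹¹, (c⁷)¹⁰ = c⁵, (c⁷)¹¹ = c¹², (c⁷)¹² = c⁶, (c⁷)¹³ = e.
The smallest positive k with (c⁷)ᵏ = e is 13.

Answer: 13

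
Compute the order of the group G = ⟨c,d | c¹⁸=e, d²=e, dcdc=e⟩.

Enumerate words in the generators, reducing via the relations: the distinct elements are
  {c, d, e, cd, c², c³, c⁴, c⁵, c⁶, c⁷, c⁸, c⁹, c²d, c³d, c¹², c¹³, c¹¹, c¹⁰, c¹⁴, c¹⁵, c¹⁶, c¹⁷, c⁴d, c⁵d, c⁶d, c⁷d, c⁸d, c⁹d, c¹²d, c¹³d, c¹¹d, c¹⁰d, c¹⁴d, c¹⁵d, c¹⁶d, c¹⁷d}.
No further products give new elements, so |G| = 36.

Answer: 36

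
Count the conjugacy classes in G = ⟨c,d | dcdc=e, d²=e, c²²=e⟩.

The conjugacy classes (representative and size) are:
  [e] (size 1), [c] (size 2), [c²] (size 2), [c¹⁹] (size 2), [c⁴] (size 2), [c⁵] (size 2), [c⁶] (size 2), [c⁷] (size 2), [c⁸] (size 2), [c¹³] (size 2), [c¹⁰] (size 2), [c¹¹] (size 1), [c⁶d] (size 11), [cd] (size 11).
Class equation: 1 + 2 + 2 + 2 + 2 + 2 + 2 + 2 + 2 + 2 + 2 + 1 + 11 + 11 = 44 = |G|. So G has 14 conjugacy classes.

Answer: 14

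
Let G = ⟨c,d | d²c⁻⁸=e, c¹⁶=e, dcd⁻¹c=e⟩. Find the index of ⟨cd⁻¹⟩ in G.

First find ord(cd⁻¹) by computing successive powers:
  (cd⁻¹)¹ = cd⁻¹, (cd⁻¹)² = c⁸, (cd⁻¹)³ = cd, (cd⁻¹)⁴ = e.
So |⟨cd⁻¹⟩| = ord(cd⁻¹) = 4. With |G| = 32, by Lagrange [G : ⟨cd⁻¹⟩] = 32/4 = 8.

Answer: 8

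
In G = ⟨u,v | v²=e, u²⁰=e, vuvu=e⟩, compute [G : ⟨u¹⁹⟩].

First find ord(u¹⁹) by computing successive powers:
  (u¹⁹)¹ = u¹⁹, (u¹⁹)² = u¹⁸, (u¹⁹)³ = u¹⁷, (u¹⁹)⁴ = u¹⁶, (u¹⁹)⁵ = u¹⁵, (u¹⁹)⁶ = u¹⁴, (u¹⁹)⁷ = u¹³, (u¹⁹)⁸ = u¹², (u¹⁹)⁹ = u¹¹, (u¹⁹)¹⁰ = u¹⁰, (u¹⁹)¹¹ = u⁹, (u¹⁹)¹² = u⁸, (u¹⁹)¹³ = u⁷, (u¹⁹)¹⁴ = u⁶, (u¹⁹)¹⁵ = u⁵, (u¹⁹)¹⁶ = u⁴, (u¹⁹)¹⁷ = u³, (u¹⁹)¹⁸ = u², (u¹⁹)¹⁹ = u, (u¹⁹)²⁰ = e.
So |⟨u¹⁹⟩| = ord(u¹⁹) = 20. With |G| = 40, by Lagrange [G : ⟨u¹⁹⟩] = 40/20 = 2.

Answer: 2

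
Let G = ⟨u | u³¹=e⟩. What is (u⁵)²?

Compute successive powers of (u⁵), reducing at each step:
  (u⁵)²: (u⁵) · u⁵ = u¹⁰

Answer: u¹⁰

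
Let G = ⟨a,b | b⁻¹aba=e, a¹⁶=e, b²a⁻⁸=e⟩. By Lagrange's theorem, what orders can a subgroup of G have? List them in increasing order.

|G| = 32 = 2⁵. By Lagrange's theorem the order of any subgroup divides 32; the divisors of 32 are 1, 2, 4, 8, 16, 32.

Answer: 1, 2, 4, 8, 16, 32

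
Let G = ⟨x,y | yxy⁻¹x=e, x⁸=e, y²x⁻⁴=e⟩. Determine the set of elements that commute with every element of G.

An element z ∈ Z(G) iff z commutes with every generator.
For example x⁴ is central: (x⁴)·x = x⁵ = x·(x⁴); (x⁴)·y = y⁻¹ = y·(x⁴).
Whereas x ∉ Z(G) since x·y = xy ≠ x³y⁻¹ = y·x.
Checking each of the 16 elements this way gives Z(G) = {e, x⁴}, of order 2.

Answer: {e, x⁴}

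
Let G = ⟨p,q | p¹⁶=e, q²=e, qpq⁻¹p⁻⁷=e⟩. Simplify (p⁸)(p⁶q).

Compute (p⁸) · (p⁶q) by multiplying left to right and reducing via the relations at each step:
  (p⁸) · p⁶ = p¹⁴
  (p¹⁴) · q = p¹⁴q

Answer: p¹⁴q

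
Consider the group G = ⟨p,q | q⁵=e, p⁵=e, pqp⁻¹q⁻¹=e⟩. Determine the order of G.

Enumerate words in the generators, reducing via the relations: the distinct elements are
  {e, p, q, pq, p², p³, p⁴, q², q³, q⁴, pq², pq³, pq⁴, p²q, p³q, p⁴q, p²q², p²q³, p²q⁴, p³q², p³q³, p³q⁴, p⁴q², p⁴q³, p⁴q⁴}.
No further products give new elements, so |G| = 25.

Answer: 25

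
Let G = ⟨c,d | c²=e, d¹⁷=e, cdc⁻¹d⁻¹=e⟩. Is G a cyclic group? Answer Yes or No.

|G| = 34. The element cd has order 34 (its powers give 34 distinct elements), so ⟨cd⟩ = G and G is cyclic.

Answer: Yes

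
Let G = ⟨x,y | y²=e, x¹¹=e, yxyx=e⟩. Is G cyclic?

Every cyclic group is abelian. But x·y = xy while y·x = x¹⁰y, so x·y ≠ y·x and G is not abelian. Hence G is not cyclic.

Answer: No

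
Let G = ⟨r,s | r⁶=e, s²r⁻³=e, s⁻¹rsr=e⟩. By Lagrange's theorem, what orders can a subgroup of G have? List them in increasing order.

|G| = 12 = 2² · 3. By Lagrange's theorem the order of any subgroup divides 12; the divisors of 12 are 1, 2, 3, 4, 6, 12.

Answer: 1, 2, 3, 4, 6, 12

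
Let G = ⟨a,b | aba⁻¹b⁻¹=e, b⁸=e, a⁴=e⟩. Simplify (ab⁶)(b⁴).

Compute (ab⁶) · (b⁴) by multiplying left to right and reducing via the relations at each step:
  (ab⁶) · b⁴ = ab²

Answer: ab²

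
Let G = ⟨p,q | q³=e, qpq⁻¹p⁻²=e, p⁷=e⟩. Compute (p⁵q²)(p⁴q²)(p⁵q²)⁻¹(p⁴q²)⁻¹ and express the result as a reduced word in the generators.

[(p⁵q²), (p⁴q²)] = (p⁵q²)·(p⁴q²)·(p⁵q²)⁻¹·(p⁴q²)⁻¹.
  (p⁵q²) · (p⁴q²) = q
  q · (p⁴q) = pq²
  (pq²) · (p⁶q) = p⁴

Answer: p⁴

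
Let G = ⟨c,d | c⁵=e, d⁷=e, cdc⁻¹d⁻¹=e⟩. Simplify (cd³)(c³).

Compute (cd³) · (c³) by multiplying left to right and reducing via the relations at each step:
  (cd³) · c³ = c⁴d³

Answer: c⁴d³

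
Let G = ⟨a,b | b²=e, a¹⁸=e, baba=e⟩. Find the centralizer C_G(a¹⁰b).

⟨a¹⁰b⟩ ⊆ C_G(a¹⁰b) since powers of a¹⁰b commute with a¹⁰b; so |C_G(a¹⁰b)| ≥ |⟨a¹⁰b⟩| = 2.
By orbit–stabilizer, |C_G(a¹⁰b)| = |G| / |conj. class of a¹⁰b| = 36 / 9 = 4.
The 4 elements commuting with a¹⁰b are {e, a⁹, ab, a¹⁰b}.

Answer: {e, a⁹, ab, a¹⁰b}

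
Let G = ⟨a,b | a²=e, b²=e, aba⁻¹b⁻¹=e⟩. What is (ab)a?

Compute (ab) · a by multiplying left to right and reducing via the relations at each step:
  (ab) · a = b

Answer: b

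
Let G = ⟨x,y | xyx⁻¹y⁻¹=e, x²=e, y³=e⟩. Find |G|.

Enumerate words in the generators, reducing via the relations: the distinct elements are
  {e, x, y, xy, y², xy²}.
No further products give new elements, so |G| = 6.

Answer: 6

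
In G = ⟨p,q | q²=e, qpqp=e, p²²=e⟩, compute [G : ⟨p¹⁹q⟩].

First find ord(p¹⁹q) by computing successive powers:
  (p¹⁹q)¹ = p¹⁹q, (p¹⁹q)² = e.
So |⟨p¹⁹q⟩| = ord(p¹⁹q) = 2. With |G| = 44, by Lagrange [G : ⟨p¹⁹q⟩] = 44/2 = 22.

Answer: 22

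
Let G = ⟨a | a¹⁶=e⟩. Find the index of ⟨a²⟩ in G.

First find ord(a²) by computing successive powers:
  (a²)¹ = a², (a²)² = a⁴, (a²)³ = a⁶, (a²)⁴ = a⁸, (a²)⁵ = a¹⁰, (a²)⁶ = a¹², (a²)⁷ = a¹⁴, (a²)⁸ = e.
So |⟨a²⟩| = ord(a²) = 8. With |G| = 16, by Lagrange [G : ⟨a²⟩] = 16/8 = 2.

Answer: 2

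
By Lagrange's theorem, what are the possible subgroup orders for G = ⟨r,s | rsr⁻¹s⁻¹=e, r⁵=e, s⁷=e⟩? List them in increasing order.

|G| = 35 = 5 · 7. By Lagrange's theorem the order of any subgroup divides 35; the divisors of 35 are 1, 5, 7, 35.

Answer: 1, 5, 7, 35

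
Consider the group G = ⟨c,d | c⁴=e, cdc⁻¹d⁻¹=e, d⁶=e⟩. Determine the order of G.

Enumerate words in the generators, reducing via the relations: the distinct elements are
  {c, d, e, cd, c², c³, d², d³, d⁴, d⁵, cd², cd³, cd⁴, cd⁵, c²d, c³d, c²d², c²d³, c²d⁴, c²d⁵, c³d², c³d³, c³d⁴, c³d⁵}.
No further products give new elements, so |G| = 24.

Answer: 24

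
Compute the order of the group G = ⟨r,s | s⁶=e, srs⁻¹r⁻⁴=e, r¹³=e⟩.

Enumerate words in the generators, reducing via the relations: the distinct elements are
  {e, r, s, rs, r², r³, r⁴, r⁵, r⁶, r⁷, r⁸, r⁹, s², s³, s⁴, s⁵, rs², rs³, rs⁴, rs⁵, r²s, r³s, r¹², r¹¹, r¹⁰, r⁴s, r⁵s, r⁶s, r⁷s, r⁸s, r⁹s, r²s², r²s³, r²s⁴, r²s⁵, r³s², r³s³, r³s⁴, r³s⁵, r¹²s, r¹¹s, r¹⁰s, r⁴s², r⁴s³, r⁴s⁴, r⁴s⁵, r⁵s², r⁵s³, r⁵s⁴, r⁵s⁵, r⁶s², r⁶s³, r⁶s⁴, r⁶s⁵, r⁷s², r⁷s³, r⁷s⁴, r⁷s⁵, r⁸s², r⁸s³, r⁸s⁴, r⁸s⁵, r⁹s², r⁹s³, r⁹s⁴, r⁹s⁵, r¹²s², r¹²s³, r¹²s⁴, r¹²s⁵, r¹¹s², r¹¹s³, r¹¹s⁴, r¹¹s⁵, r¹⁰s², r¹⁰s³, r¹⁰s⁴, r¹⁰s⁵}.
No further products give new elements, so |G| = 78.

Answer: 78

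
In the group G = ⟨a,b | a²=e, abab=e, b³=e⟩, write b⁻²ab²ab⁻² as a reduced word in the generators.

Multiply left to right, reducing at each step:
  b · a = ab²
  (ab²) · b² = ab
  (ab) · a = b²
  (b²) · b⁻² = e

Answer: e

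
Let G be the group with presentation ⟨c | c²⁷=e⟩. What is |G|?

G is generated by a single element, so G is cyclic. The relator gives c²⁷ = e and no smaller power is forced to be e, so the 27 powers {c, e, c², c³, c⁴, c⁵, c⁶, c⁷, c⁸, c⁹, c²², c²³, c²¹, c²⁰, c²⁴, c²⁵, c²⁶, c¹², c¹³, c¹¹, c¹⁰, c¹⁴, c¹⁵, c¹⁶, c¹⁷, c¹⁸, c¹⁹} are distinct. Hence |G| = 27.

Answer: 27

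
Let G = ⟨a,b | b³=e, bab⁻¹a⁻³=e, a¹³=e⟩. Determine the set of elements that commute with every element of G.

An element z ∈ Z(G) iff z commutes with every generator.
For example e is central: e·a = a = a·e; e·b = b = b·e.
Whereas a ∉ Z(G) since a·b = ab ≠ a³b = b·a.
Checking each of the 39 elements this way gives Z(G) = {e}, of order 1.

Answer: {e}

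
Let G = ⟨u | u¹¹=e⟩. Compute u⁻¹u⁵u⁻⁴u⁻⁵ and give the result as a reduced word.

Multiply left to right, reducing at each step:
  (u¹⁰) · u⁵ = u⁴
  (u⁴) · u⁻⁴ = e
  e · u⁻⁵ = u⁶

Answer: u⁶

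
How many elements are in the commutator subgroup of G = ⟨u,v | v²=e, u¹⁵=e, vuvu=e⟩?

G' = [G, G] is generated by all commutators. The generator-pair commutators are: [u, v] = u².
The subgroup they normally generate is {e, u, u², u³, u⁴, u⁵, u⁶, u⁷, u⁸, u⁹, u¹⁰, u¹¹, u¹², u¹³, u¹⁴}, of order 15.
Check: |G/G'| = 30/15 = 2 is the order of the abelianisation.

Answer: 15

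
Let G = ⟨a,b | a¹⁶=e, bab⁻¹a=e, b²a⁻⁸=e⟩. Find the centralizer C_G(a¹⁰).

⟨a¹⁰⟩ ⊆ C_G(a¹⁰) since powers of a¹⁰ commute with a¹⁰; so |C_G(a¹⁰)| ≥ |⟨a¹⁰⟩| = 8.
By orbit–stabilizer, |C_G(a¹⁰)| = |G| / |conj. class of a¹⁰| = 32 / 2 = 16.
The 16 elements commuting with a¹⁰ are {e, a, a², a³, a⁴, a⁵, a⁶, a⁷, a⁸, a⁹, a¹⁰, a¹¹, a¹², a¹³, a¹⁴, a¹⁵}.

Answer: {e, a, a², a³, a⁴, a⁵, a⁶, a⁷, a⁸, a⁹, a¹⁰, a¹¹, a¹², a¹³, a¹⁴, a¹⁵}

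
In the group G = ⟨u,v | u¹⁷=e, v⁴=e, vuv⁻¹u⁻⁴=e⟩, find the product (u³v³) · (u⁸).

Compute (u³v³) · (u⁸) by multiplying left to right and reducing via the relations at each step:
  (u³v³) · u⁸ = u⁵v³

Answer: u⁵v³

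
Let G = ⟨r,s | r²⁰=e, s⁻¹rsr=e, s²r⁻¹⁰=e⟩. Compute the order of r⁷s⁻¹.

Compute successive powers until reaching e:
  (r⁷s⁻¹)¹ = r⁷s⁻¹, (r⁷s⁻¹)² = r¹⁰, (r⁷s⁻¹)³ = r⁷s, (r⁷s⁻¹)⁴ = e.
The smallest positive k with (r⁷s⁻¹)ᵏ = e is 4.

Answer: 4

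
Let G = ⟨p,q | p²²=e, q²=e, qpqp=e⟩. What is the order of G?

Enumerate words in the generators, reducing via the relations: the distinct elements are
  {e, p, q, pq, p², p³, p⁴, p⁵, p⁶, p⁷, p⁸, p⁹, p²q, p²¹, p²⁰, p³q, p¹², p¹³, p¹¹, p¹⁰, p¹⁴, p¹⁵, p¹⁶, p¹⁷, p¹⁸, p¹⁹, p⁴q, p⁵q, p⁶q, p⁷q, p⁸q, p⁹q, p²¹q, p²⁰q, p¹²q, p¹³q, p¹¹q, p¹⁰q, p¹⁴q, p¹⁵q, p¹⁶q, p¹⁷q, p¹⁸q, p¹⁹q}.
No further products give new elements, so |G| = 44.

Answer: 44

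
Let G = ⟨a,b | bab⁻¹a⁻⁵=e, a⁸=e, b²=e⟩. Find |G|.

Enumerate words in the generators, reducing via the relations: the distinct elements are
  {a, b, e, ab, a², a³, a⁴, a⁵, a⁶, a⁷, a²b, a³b, a⁴b, a⁵b, a⁶b, a⁷b}.
No further products give new elements, so |G| = 16.

Answer: 16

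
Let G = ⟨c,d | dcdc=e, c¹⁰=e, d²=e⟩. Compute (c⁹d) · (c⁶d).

Compute (c⁹d) · (c⁶d) by multiplying left to right and reducing via the relations at each step:
  (c⁹d) · c⁶ = c³d
  (c³d) · d = c³

Answer: c³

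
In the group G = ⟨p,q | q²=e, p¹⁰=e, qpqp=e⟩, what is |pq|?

Compute successive powers until reaching e:
  (pq)¹ = pq, (pq)² = e.
The smallest positive k with (pq)ᵏ = e is 2.

Answer: 2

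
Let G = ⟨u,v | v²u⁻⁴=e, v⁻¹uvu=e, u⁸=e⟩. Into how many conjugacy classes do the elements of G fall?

The conjugacy classes (representative and size) are:
  [e] (size 1), [u⁷] (size 2), [u⁶] (size 2), [u³] (size 2), [u⁴] (size 1), [u²v⁻¹] (size 4), [u³v⁻¹] (size 4).
Class equation: 1 + 2 + 2 + 2 + 1 + 4 + 4 = 16 = |G|. So G has 7 conjugacy classes.

Answer: 7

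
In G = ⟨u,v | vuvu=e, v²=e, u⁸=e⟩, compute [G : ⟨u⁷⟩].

First find ord(u⁷) by computing successive powers:
  (u⁷)¹ = u⁷, (u⁷)² = u⁶, (u⁷)³ = u⁵, (u⁷)⁴ = u⁴, (u⁷)⁵ = u³, (u⁷)⁶ = u², (u⁷)⁷ = u, (u⁷)⁸ = e.
So |⟨u⁷⟩| = ord(u⁷) = 8. With |G| = 16, by Lagrange [G : ⟨u⁷⟩] = 16/8 = 2.

Answer: 2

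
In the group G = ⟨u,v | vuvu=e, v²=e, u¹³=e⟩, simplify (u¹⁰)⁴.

Compute successive powers of (u¹⁰), reducing at each step:
  (u¹⁰)²: (u¹⁰) · u¹⁰ = u⁷
  (u¹⁰)³: (u⁷) · u¹⁰ = u⁴
  (u¹⁰)⁴: (u⁴) · u¹⁰ = u

Answer: u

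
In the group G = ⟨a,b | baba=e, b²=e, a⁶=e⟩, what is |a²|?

Compute successive powers until reaching e:
  (a²)¹ = a², (a²)² = a⁴, (a²)³ = e.
The smallest positive k with (a²)ᵏ = e is 3.

Answer: 3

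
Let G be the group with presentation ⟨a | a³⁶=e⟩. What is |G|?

G is generated by a single element, so G is cyclic. The relator gives a³⁶ = e and no smaller power is forced to be e, so the 36 powers {a, e, a², a³, a⁴, a⁵, a⁶, a⁷, a⁸, a⁹, a²², a²³, a²¹, a²⁰, a²⁴, a²⁵, a²⁶, a²⁷, a²⁸, a²⁹, a³², a³³, a³¹, a³⁰, a³⁴, a³⁵, a¹², a¹³, a¹¹, a¹⁰, a¹⁴, a¹⁵, a¹⁶, a¹⁷, a¹⁸, a¹⁹} are distinct. Hence |G| = 36.

Answer: 36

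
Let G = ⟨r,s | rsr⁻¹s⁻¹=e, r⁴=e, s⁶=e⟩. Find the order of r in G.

Compute successive powers until reaching e:
  r¹ = r, r² = r², r³ = r³, r⁴ = e.
The smallest positive k with rᵏ = e is 4.

Answer: 4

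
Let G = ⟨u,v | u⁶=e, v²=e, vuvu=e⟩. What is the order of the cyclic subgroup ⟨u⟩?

|⟨u⟩| equals the order of u. Compute successive powers until reaching e:
  u¹ = u, u² = u², u³ = u³, u⁴ = u⁴, u⁵ = u⁵, u⁶ = e.
The smallest positive k with uᵏ = e is 6, so |⟨u⟩| = 6.

Answer: 6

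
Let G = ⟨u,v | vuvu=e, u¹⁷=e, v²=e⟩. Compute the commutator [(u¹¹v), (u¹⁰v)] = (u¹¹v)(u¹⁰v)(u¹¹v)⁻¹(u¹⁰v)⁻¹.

[(u¹¹v), (u¹⁰v)] = (u¹¹v)·(u¹⁰v)·(u¹¹v)⁻¹·(u¹⁰v)⁻¹.
  (u¹¹v) · (u¹⁰v) = u
  u · (u¹¹v) = u¹²v
  (u¹²v) · (u¹⁰v) = u²

Answer: u²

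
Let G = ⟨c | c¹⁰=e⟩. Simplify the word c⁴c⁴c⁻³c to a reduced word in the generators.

Multiply left to right, reducing at each step:
  (c⁴) · c⁴ = c⁸
  (c⁸) · c⁻³ = c⁵
  (c⁵) · c = c⁶

Answer: c⁶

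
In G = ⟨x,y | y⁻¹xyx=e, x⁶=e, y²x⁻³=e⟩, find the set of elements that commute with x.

⟨x⟩ ⊆ C_G(x) since powers of x commute with x; so |C_G(x)| ≥ |⟨x⟩| = 6.
By orbit–stabilizer, |C_G(x)| = |G| / |conj. class of x| = 12 / 2 = 6.
The 6 elements commuting with x are {e, x, x², x³, x⁴, x⁵}.

Answer: {e, x, x², x³, x⁴, x⁵}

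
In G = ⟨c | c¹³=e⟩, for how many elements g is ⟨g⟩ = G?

G is cyclic of order 13. An element generates G iff its order is 13, and a cyclic group of order 13 has exactly φ(13) = 12 such elements.

Answer: 12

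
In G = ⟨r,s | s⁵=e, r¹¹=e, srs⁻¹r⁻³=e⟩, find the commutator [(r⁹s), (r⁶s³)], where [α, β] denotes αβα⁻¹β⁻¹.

[(r⁹s), (r⁶s³)] = (r⁹s)·(r⁶s³)·(r⁹s)⁻¹·(r⁶s³)⁻¹.
  (r⁹s) · (r⁶s³) = r⁵s⁴
  (r⁵s⁴) · (r⁸s⁴) = r⁴s³
  (r⁴s³) · (rs²) = r⁹

Answer: r⁹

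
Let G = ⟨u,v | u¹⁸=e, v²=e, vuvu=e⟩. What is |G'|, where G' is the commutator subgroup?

G' = [G, G] is generated by all commutators. The generator-pair commutators are: [u, v] = u².
The subgroup they normally generate is {e, u², u⁴, u⁶, u⁸, u¹⁰, u¹², u¹⁴, u¹⁶}, of order 9.
Check: |G/G'| = 36/9 = 4 is the order of the abelianisation.

Answer: 9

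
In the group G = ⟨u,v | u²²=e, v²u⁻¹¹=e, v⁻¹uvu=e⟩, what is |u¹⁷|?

Compute successive powers until reaching e:
  (u¹⁷)¹ = u¹⁷, (u¹⁷)² = u¹², (u¹⁷)³ = u⁷, (u¹⁷)⁴ = u², (u¹⁷)⁵ = u¹⁹, (u¹⁷)⁶ = u¹⁴, (u¹⁷)⁷ = u⁹, (u¹⁷)⁸ = u⁴, (u¹⁷)⁹ = u²¹, (u¹⁷)¹⁰ = u¹⁶, (u¹⁷)¹¹ = u¹¹, (u¹⁷)¹² = u⁶, (u¹⁷)¹³ = u, (u¹⁷)¹⁴ = u¹⁸, (u¹⁷)¹⁵ = u¹³, (u¹⁷)¹⁶ = u⁸, (u¹⁷)¹⁷ = u³, (u¹⁷)¹⁸ = u²⁰, (u¹⁷)¹⁹ = u¹⁵, (u¹⁷)²⁰ = u¹⁰, (u¹⁷)²¹ = u⁵, (u¹⁷)²² = e.
The smallest positive k with (u¹⁷)ᵏ = e is 22.

Answer: 22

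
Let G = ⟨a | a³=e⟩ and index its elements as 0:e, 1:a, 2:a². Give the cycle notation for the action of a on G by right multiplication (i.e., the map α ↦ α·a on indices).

(0 1 2)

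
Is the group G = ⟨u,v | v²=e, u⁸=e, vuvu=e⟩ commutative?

u·v = uv but v·u = u⁷v, so u·v ≠ v·u and G is not abelian.

Answer: No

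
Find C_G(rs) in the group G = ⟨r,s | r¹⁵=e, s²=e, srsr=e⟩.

⟨rs⟩ ⊆ C_G(rs) since powers of rs commute with rs; so |C_G(rs)| ≥ |⟨rs⟩| = 2.
By orbit–stabilizer, |C_G(rs)| = |G| / |conj. class of rs| = 30 / 15 = 2.
The 2 elements commuting with rs are {e, rs}.

Answer: {e, rs}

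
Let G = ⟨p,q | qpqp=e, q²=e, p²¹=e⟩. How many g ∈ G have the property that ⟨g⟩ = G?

⟨g⟩ = G would require ord(g) = |G| = 42, but the maximum element order in G is 21 < 42. So G is not cyclic and no single element generates it: the count is 0.

Answer: 0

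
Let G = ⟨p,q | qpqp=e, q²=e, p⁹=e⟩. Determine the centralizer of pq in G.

⟨pq⟩ ⊆ C_G(pq) since powers of pq commute with pq; so |C_G(pq)| ≥ |⟨pq⟩| = 2.
By orbit–stabilizer, |C_G(pq)| = |G| / |conj. class of pq| = 18 / 9 = 2.
The 2 elements commuting with pq are {e, pq}.

Answer: {e, pq}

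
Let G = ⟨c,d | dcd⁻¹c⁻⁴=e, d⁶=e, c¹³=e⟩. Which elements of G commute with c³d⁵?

⟨c³d⁵⟩ ⊆ C_G(c³d⁵) since powers of c³d⁵ commute with c³d⁵; so |C_G(c³d⁵)| ≥ |⟨c³d⁵⟩| = 6.
By orbit–stabilizer, |C_G(c³d⁵)| = |G| / |conj. class of c³d⁵| = 78 / 13 = 6.
The 6 elements commuting with c³d⁵ are {e, cd, c³d⁵, c⁵d², c⁷d⁴, c⁸d³}.

Answer: {e, cd, c³d⁵, c⁵d², c⁷d⁴, c⁸d³}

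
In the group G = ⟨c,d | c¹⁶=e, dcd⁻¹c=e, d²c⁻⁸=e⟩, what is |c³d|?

Compute successive powers until reaching e:
  (c³d)¹ = c³d, (c³d)² = c⁸, (c³d)³ = c³d⁻¹, (c³d)⁴ = e.
The smallest positive k with (c³d)ᵏ = e is 4.

Answer: 4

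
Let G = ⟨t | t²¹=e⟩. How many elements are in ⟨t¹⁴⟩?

|⟨t¹⁴⟩| equals the order of t¹⁴. Compute successive powers until reaching e:
  (t¹⁴)¹ = t¹⁴, (t¹⁴)² = t⁷, (t¹⁴)³ = e.
The smallest positive k with (t¹⁴)ᵏ = e is 3, so |⟨t¹⁴⟩| = 3.

Answer: 3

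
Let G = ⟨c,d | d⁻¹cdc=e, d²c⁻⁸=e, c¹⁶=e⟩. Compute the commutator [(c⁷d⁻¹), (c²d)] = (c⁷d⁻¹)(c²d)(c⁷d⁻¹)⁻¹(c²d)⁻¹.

[(c⁷d⁻¹), (c²d)] = (c⁷d⁻¹)·(c²d)·(c⁷d⁻¹)⁻¹·(c²d)⁻¹.
  (c⁷d⁻¹) · (c²d) = c⁵
  (c⁵) · (c⁷d) = c⁴d⁻¹
  (c⁴d⁻¹) · (c²d⁻¹) = c¹⁰

Answer: c¹⁰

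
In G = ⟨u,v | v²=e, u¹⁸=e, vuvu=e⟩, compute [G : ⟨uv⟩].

First find ord(uv) by computing successive powers:
  (uv)¹ = uv, (uv)² = e.
So |⟨uv⟩| = ord(uv) = 2. With |G| = 36, by Lagrange [G : ⟨uv⟩] = 36/2 = 18.

Answer: 18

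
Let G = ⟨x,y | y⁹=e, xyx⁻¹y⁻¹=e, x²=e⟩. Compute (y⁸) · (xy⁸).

Compute (y⁸) · (xy⁸) by multiplying left to right and reducing via the relations at each step:
  (y⁸) · x = xy⁸
  (xy⁸) · y⁸ = xy⁷

Answer: xy⁷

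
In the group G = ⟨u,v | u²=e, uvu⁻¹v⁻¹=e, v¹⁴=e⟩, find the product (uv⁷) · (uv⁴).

Compute (uv⁷) · (uv⁴) by multiplying left to right and reducing via the relations at each step:
  (uv⁷) · u = v⁷
  (v⁷) · v⁴ = v¹¹

Answer: v¹¹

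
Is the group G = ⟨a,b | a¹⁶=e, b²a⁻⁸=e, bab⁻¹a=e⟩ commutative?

a·b = ab but b·a = a⁷b⁻¹, so a·b ≠ b·a and G is not abelian.

Answer: No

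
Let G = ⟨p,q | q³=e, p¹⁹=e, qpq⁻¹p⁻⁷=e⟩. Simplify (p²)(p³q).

Compute (p²) · (p³q) by multiplying left to right and reducing via the relations at each step:
  (p²) · p³ = p⁵
  (p⁵) · q = p⁵q

Answer: p⁵q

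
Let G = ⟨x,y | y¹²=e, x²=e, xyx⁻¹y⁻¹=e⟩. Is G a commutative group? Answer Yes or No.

Each pair of generators commutes: x·y = xy = y·x. Since the generators pairwise commute, every element of G commutes with every other, so G is abelian.

Answer: Yes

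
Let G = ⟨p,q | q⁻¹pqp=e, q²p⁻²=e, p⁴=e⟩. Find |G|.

Enumerate words in the generators, reducing via the relations: the distinct elements are
  {e, p, q, pq, p², p³, q⁻¹, pq⁻¹}.
No further products give new elements, so |G| = 8.

Answer: 8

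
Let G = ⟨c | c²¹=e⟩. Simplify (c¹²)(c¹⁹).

Compute (c¹²) · (c¹⁹) by multiplying left to right and reducing via the relations at each step:
  (c¹²) · c¹⁹ = c¹⁰

Answer: c¹⁰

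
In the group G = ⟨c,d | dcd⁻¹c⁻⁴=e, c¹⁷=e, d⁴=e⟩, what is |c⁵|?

Compute successive powers until reaching e:
  (c⁵)¹ = c⁵, (c⁵)² = c¹⁰, (c⁵)³ = c¹⁵, (c⁵)⁴ = c³, (c⁵)⁵ = c⁸, (c⁵)⁶ = c¹³, (c⁵)⁷ = c, (c⁵)⁸ = c⁶, (c⁵)⁹ = c¹¹, (c⁵)¹⁰ = c¹⁶, (c⁵)¹¹ = c⁴, (c⁵)¹² = c⁹, (c⁵)¹³ = c¹⁴, (c⁵)¹⁴ = c², (c⁵)¹⁵ = c⁷, (c⁵)¹⁶ = c¹², (c⁵)¹⁷ = e.
The smallest positive k with (c⁵)ᵏ = e is 17.

Answer: 17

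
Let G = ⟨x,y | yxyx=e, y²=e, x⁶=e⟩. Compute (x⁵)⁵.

Compute successive powers of (x⁵), reducing at each step:
  (x⁵)²: (x⁵) · x⁵ = x⁴
  (x⁵)³: (x⁴) · x⁵ = x³
  (x⁵)⁴: (x³) · x⁵ = x²
  (x⁵)⁵: (x²) · x⁵ = x

Answer: x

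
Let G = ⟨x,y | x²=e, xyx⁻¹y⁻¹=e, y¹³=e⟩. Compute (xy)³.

Compute successive powers of (xy), reducing at each step:
  (xy)²: (xy) · x = y;   y · y = y²
  (xy)³: (y²) · x = xy²;   (xy²) · y = xy³

Answer: xy³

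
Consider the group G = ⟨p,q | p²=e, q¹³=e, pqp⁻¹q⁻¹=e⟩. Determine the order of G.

Enumerate words in the generators, reducing via the relations: the distinct elements are
  {e, p, q, pq, q², q³, q⁴, q⁵, q⁶, q⁷, q⁸, q⁹, pq², pq³, pq⁴, pq⁵, pq⁶, pq⁷, pq⁸, pq⁹, q¹², q¹¹, q¹⁰, pq¹², pq¹¹, pq¹⁰}.
No further products give new elements, so |G| = 26.

Answer: 26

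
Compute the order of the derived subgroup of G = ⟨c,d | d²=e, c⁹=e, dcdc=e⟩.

G' = [G, G] is generated by all commutators. The generator-pair commutators are: [c, d] = c².
The subgroup they normally generate is {e, c, c², c³, c⁴, c⁵, c⁶, c⁷, c⁸}, of order 9.
Check: |G/G'| = 18/9 = 2 is the order of the abelianisation.

Answer: 9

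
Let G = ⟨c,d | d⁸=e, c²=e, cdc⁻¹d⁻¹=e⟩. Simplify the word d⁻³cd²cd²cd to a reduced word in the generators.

Multiply left to right, reducing at each step:
  (d⁵) · c = cd⁵
  (cd⁵) · d² = cd⁷
  (cd⁷) · c = d⁷
  (d⁷) · d² = d
  d · c = cd
  (cd) · d = cd²

Answer: cd²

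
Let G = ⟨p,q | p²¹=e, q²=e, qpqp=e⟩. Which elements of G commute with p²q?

⟨p²q⟩ ⊆ C_G(p²q) since powers of p²q commute with p²q; so |C_G(p²q)| ≥ |⟨p²q⟩| = 2.
By orbit–stabilizer, |C_G(p²q)| = |G| / |conj. class of p²q| = 42 / 21 = 2.
The 2 elements commuting with p²q are {e, p²q}.

Answer: {e, p²q}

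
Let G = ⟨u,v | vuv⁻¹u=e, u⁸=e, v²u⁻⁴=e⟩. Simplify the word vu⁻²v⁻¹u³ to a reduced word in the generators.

Multiply left to right, reducing at each step:
  v · u⁻² = u²v
  (u²v) · v⁻¹ = u²
  (u²) · u³ = u⁵

Answer: u⁵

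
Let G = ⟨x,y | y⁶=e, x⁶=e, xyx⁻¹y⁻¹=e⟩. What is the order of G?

Enumerate words in the generators, reducing via the relations: the distinct elements are
  {e, x, y, xy, x², x³, x⁴, x⁵, y², y³, y⁴, y⁵, xy², xy³, xy⁴, xy⁵, x²y, x³y, x⁴y, x⁵y, x²y², x²y³, x²y⁴, x²y⁵, x³y², x³y³, x³y⁴, x³y⁵, x⁴y², x⁴y³, x⁴y⁴, x⁴y⁵, x⁵y², x⁵y³, x⁵y⁴, x⁵y⁵}.
No further products give new elements, so |G| = 36.

Answer: 36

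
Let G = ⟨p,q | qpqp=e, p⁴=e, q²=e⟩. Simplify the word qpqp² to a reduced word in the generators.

Multiply left to right, reducing at each step:
  q · p = p³q
  (p³q) · q = p³
  (p³) · p² = p

Answer: p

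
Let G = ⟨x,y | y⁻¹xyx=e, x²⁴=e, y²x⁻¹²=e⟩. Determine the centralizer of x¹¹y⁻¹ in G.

⟨x¹¹y⁻¹⟩ ⊆ C_G(x¹¹y⁻¹) since powers of x¹¹y⁻¹ commute with x¹¹y⁻¹; so |C_G(x¹¹y⁻¹)| ≥ |⟨x¹¹y⁻¹⟩| = 4.
By orbit–stabilizer, |C_G(x¹¹y⁻¹)| = |G| / |conj. class of x¹¹y⁻¹| = 48 / 12 = 4.
The 4 elements commuting with x¹¹y⁻¹ are {e, x¹², x¹¹y, x¹¹y⁻¹}.

Answer: {e, x¹², x¹¹y, x¹¹y⁻¹}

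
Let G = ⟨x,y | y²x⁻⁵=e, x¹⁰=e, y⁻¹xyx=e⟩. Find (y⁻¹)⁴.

Compute successive powers of (y⁻¹), reducing at each step:
  (y⁻¹)²: (y⁻¹) · y⁻¹ = x⁵
  (y⁻¹)³: (x⁵) · y⁻¹ = y
  (y⁻¹)⁴: y · y⁻¹ = e

Answer: e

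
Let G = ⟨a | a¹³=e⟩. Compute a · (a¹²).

Compute a · (a¹²) by multiplying left to right and reducing via the relations at each step:
  a · a¹² = e

Answer: e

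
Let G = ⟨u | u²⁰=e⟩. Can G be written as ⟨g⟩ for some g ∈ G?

|G| = 20. The element u has order 20 (its powers give 20 distinct elements), so ⟨u⟩ = G and G is cyclic.

Answer: Yes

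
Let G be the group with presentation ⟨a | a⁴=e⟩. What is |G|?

G is generated by a single element, so G is cyclic. The relator gives a⁴ = e and no smaller power is forced to be e, so the 4 powers {a, e, a², a³} are distinct. Hence |G| = 4.

Answer: 4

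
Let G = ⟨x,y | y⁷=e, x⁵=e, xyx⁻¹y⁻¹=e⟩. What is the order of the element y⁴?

Compute successive powers until reaching e:
  (y⁴)¹ = y⁴, (y⁴)² = y, (y⁴)³ = y⁵, (y⁴)⁴ = y², (y⁴)⁵ = y⁶, (y⁴)⁶ = y³, (y⁴)⁷ = e.
The smallest positive k with (y⁴)ᵏ = e is 7.

Answer: 7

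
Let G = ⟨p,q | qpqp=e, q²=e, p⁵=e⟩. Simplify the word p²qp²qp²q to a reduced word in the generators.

Multiply left to right, reducing at each step:
  (p²) · q = p²q
  (p²q) · p² = q
  q · q = e
  e · p² = p²
  (p²) · q = p²q

Answer: p²q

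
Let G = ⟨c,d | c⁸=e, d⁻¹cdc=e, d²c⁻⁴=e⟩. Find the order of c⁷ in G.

Compute successive powers until reaching e:
  (c⁷)¹ = c⁷, (c⁷)² = c⁶, (c⁷)³ = c⁵, (c⁷)⁴ = c⁴, (c⁷)⁵ = c³, (c⁷)⁶ = c², (c⁷)⁷ = c, (c⁷)⁸ = e.
The smallest positive k with (c⁷)ᵏ = e is 8.

Answer: 8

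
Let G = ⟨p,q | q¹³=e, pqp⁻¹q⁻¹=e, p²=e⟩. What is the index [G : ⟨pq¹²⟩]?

First find ord(pq¹²) by computing successive powers:
  (pq¹²)¹ = pq¹², (pq¹²)² = q¹¹, (pq¹²)³ = pq¹⁰, (pq¹²)⁴ = q⁹, (pq¹²)⁵ = pq⁸, (pq¹²)⁶ = q⁷, (pq¹²)⁷ = pq⁶, (pq¹²)⁸ = q⁵, (pq¹²)⁹ = pq⁴, (pq¹²)¹⁰ = q³, (pq¹²)¹¹ = pq², (pq¹²)¹² = q, (pq¹²)¹³ = p, (pq¹²)¹⁴ = q¹², (pq¹²)¹⁵ = pq¹¹, (pq¹²)¹⁶ = q¹⁰, (pq¹²)¹⁷ = pq⁹, (pq¹²)¹⁸ = q⁸, (pq¹²)¹⁹ = pq⁷, (pq¹²)²⁰ = q⁶, (pq¹²)²¹ = pq⁵, (pq¹²)²² = q⁴, (pq¹²)²³ = pq³, (pq¹²)²⁴ = q², (pq¹²)²⁵ = pq, (pq¹²)²⁶ = e.
So |⟨pq¹²⟩| = ord(pq¹²) = 26. With |G| = 26, by Lagrange [G : ⟨pq¹²⟩] = 26/26 = 1.

Answer: 1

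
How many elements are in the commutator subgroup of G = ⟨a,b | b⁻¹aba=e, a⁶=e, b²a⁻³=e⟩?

G' = [G, G] is generated by all commutators. The generator-pair commutators are: [a, b] = a².
The subgroup they normally generate is {e, a², a⁴}, of order 3.
Check: |G/G'| = 12/3 = 4 is the order of the abelianisation.

Answer: 3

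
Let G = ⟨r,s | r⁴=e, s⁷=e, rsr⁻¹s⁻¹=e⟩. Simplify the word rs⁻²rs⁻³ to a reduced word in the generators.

Multiply left to right, reducing at each step:
  r · s⁻² = rs⁵
  (rs⁵) · r = r²s⁵
  (r²s⁵) · s⁻³ = r²s²

Answer: r²s²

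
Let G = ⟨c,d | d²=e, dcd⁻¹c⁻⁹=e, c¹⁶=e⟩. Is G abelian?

c·d = cd but d·c = c⁹d, so c·d ≠ d·c and G is not abelian.

Answer: No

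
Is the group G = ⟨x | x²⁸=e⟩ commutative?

G has a single generator, so G is cyclic and hence abelian.

Answer: Yes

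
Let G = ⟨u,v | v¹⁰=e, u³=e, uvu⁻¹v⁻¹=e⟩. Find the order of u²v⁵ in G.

Compute successive powers until reaching e:
  (u²v⁵)¹ = u²v⁵, (u²v⁵)² = u, (u²v⁵)³ = v⁵, (u²v⁵)⁴ = u², (u²v⁵)⁵ = uv⁵, (u²v⁵)⁶ = e.
The smallest positive k with (u²v⁵)ᵏ = e is 6.

Answer: 6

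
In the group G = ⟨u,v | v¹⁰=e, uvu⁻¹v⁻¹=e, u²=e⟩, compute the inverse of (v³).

The order of (v³) is 10 (smallest k with (v³)ᵏ = e), so (v³)⁻¹ = (v³)⁹ = v⁷.
Check: (v³) · (v⁷) → (v³) · v⁷ = e, giving e as required.

Answer: v⁷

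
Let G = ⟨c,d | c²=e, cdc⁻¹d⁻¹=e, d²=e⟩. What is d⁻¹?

The order of d is 2 (smallest k with dᵏ = e), so d⁻¹ = d¹ = d.
Check: d · d → d · d = e, giving e as required.

Answer: d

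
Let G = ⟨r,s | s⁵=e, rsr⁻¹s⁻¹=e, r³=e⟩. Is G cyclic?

|G| = 15. The element rs has order 15 (its powers give 15 distinct elements), so ⟨rs⟩ = G and G is cyclic.

Answer: Yes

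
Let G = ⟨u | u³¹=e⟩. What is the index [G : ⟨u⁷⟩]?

First find ord(u⁷) by computing successive powers:
  (u⁷)¹ = u⁷, (u⁷)² = u¹⁴, (u⁷)³ = u²¹, (u⁷)⁴ = u²⁸, (u⁷)⁵ = u⁴, (u⁷)⁶ = u¹¹, (u⁷)⁷ = u¹⁸, (u⁷)⁸ = u²⁵, (u⁷)⁹ = u, (u⁷)¹⁰ = u⁸, (u⁷)¹¹ = u¹⁵, (u⁷)¹² = u²², (u⁷)¹³ = u²⁹, (u⁷)¹⁴ = u⁵, (u⁷)¹⁵ = u¹², (u⁷)¹⁶ = u¹⁹, (u⁷)¹⁷ = u²⁶, (u⁷)¹⁸ = u², (u⁷)¹⁹ = u⁹, (u⁷)²⁰ = u¹⁶, (u⁷)²¹ = u²³, (u⁷)²² = u³⁰, (u⁷)²³ = u⁶, (u⁷)²⁴ = u¹³, (u⁷)²⁵ = u²⁰, (u⁷)²⁶ = u²⁷, (u⁷)²⁷ = u³, (u⁷)²⁸ = u¹⁰, (u⁷)²⁹ = u¹⁷, (u⁷)³⁰ = u²⁴, (u⁷)³¹ = e.
So |⟨u⁷⟩| = ord(u⁷) = 31. With |G| = 31, by Lagrange [G : ⟨u⁷⟩] = 31/31 = 1.

Answer: 1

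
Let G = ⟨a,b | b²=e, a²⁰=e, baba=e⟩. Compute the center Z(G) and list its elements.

An element z ∈ Z(G) iff z commutes with every generator.
For example a¹⁰ is central: (a¹⁰)·a = a¹¹ = a·(a¹⁰); (a¹⁰)·b = a¹⁰b = b·(a¹⁰).
Whereas a ∉ Z(G) since a·b = ab ≠ a¹⁹b = b·a.
Checking each of the 40 elements this way gives Z(G) = {e, a¹⁰}, of order 2.

Answer: {e, a¹⁰}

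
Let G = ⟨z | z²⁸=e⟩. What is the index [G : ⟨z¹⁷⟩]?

First find ord(z¹⁷) by computing successive powers:
  (z¹⁷)¹ = z¹⁷, (z¹⁷)² = z⁶, (z¹⁷)³ = z²³, (z¹⁷)⁴ = z¹², (z¹⁷)⁵ = z, (z¹⁷)⁶ = z¹⁸, (z¹⁷)⁷ = z⁷, (z¹⁷)⁸ = z²⁴, (z¹⁷)⁹ = z¹³, (z¹⁷)¹⁰ = z², (z¹⁷)¹¹ = z¹⁹, (z¹⁷)¹² = z⁸, (z¹⁷)¹³ = z²⁵, (z¹⁷)¹⁴ = z¹⁴, (z¹⁷)¹⁵ = z³, (z¹⁷)¹⁶ = z²⁰, (z¹⁷)¹⁷ = z⁹, (z¹⁷)¹⁸ = z²⁶, (z¹⁷)¹⁹ = z¹⁵, (z¹⁷)²⁰ = z⁴, (z¹⁷)²¹ = z²¹, (z¹⁷)²² = z¹⁰, (z¹⁷)²³ = z²⁷, (z¹⁷)²⁴ = z¹⁶, (z¹⁷)²⁵ = z⁵, (z¹⁷)²⁶ = z²², (z¹⁷)²⁷ = z¹¹, (z¹⁷)²⁸ = e.
So |⟨z¹⁷⟩| = ord(z¹⁷) = 28. With |G| = 28, by Lagrange [G : ⟨z¹⁷⟩] = 28/28 = 1.

Answer: 1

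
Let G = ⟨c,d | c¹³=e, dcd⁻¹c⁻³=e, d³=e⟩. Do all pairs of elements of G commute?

c·d = cd but d·c = c³d, so c·d ≠ d·c and G is not abelian.

Answer: No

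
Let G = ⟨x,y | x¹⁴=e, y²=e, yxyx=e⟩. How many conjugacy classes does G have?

The conjugacy classes (representative and size) are:
  [e] (size 1), [x¹³] (size 2), [x²] (size 2), [x³] (size 2), [x¹⁰] (size 2), [x⁵] (size 2), [x⁸] (size 2), [x⁷] (size 1), [x⁶y] (size 7), [x⁹y] (size 7).
Class equation: 1 + 2 + 2 + 2 + 2 + 2 + 2 + 1 + 7 + 7 = 28 = |G|. So G has 10 conjugacy classes.

Answer: 10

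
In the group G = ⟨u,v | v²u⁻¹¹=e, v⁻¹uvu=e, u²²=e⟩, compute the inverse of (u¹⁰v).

The order of (u¹⁰v) is 4 (smallest k with (u¹⁰v)ᵏ = e), so (u¹⁰v)⁻¹ = (u¹⁰v)³ = u¹⁰v⁻¹.
Check: (u¹⁰v) · (u¹⁰v⁻¹) → (u¹⁰v) · u¹⁰ = v;   v · v⁻¹ = e, giving e as required.

Answer: u¹⁰v⁻¹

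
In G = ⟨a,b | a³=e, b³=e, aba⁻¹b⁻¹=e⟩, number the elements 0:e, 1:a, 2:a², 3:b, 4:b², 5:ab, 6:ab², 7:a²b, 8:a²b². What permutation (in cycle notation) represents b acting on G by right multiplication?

(0 3 4)(1 5 6)(2 7 8)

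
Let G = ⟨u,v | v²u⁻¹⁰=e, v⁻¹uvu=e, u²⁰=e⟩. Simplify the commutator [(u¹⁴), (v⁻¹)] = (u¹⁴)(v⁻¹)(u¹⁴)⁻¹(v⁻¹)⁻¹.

[(u¹⁴), (v⁻¹)] = (u¹⁴)·(v⁻¹)·(u¹⁴)⁻¹·(v⁻¹)⁻¹.
  (u¹⁴) · (v⁻¹) = u⁴v
  (u⁴v) · (u⁶) = u⁸v⁻¹
  (u⁸v⁻¹) · v = u⁸

Answer: u⁸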